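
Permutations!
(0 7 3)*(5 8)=(0 7 3)(5 8)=[7, 1, 2, 0, 4, 8, 6, 3, 5]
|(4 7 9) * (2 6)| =6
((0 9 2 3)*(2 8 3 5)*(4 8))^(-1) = ((0 9 4 8 3)(2 5))^(-1) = (0 3 8 4 9)(2 5)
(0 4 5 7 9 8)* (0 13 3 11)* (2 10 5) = (0 4 2 10 5 7 9 8 13 3 11) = [4, 1, 10, 11, 2, 7, 6, 9, 13, 8, 5, 0, 12, 3]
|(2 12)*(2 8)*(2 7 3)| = |(2 12 8 7 3)| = 5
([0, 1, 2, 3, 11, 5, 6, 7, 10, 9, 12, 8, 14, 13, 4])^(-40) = (4 8 12)(10 14 11)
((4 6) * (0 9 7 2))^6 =((0 9 7 2)(4 6))^6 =(0 7)(2 9)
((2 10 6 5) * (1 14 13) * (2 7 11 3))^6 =((1 14 13)(2 10 6 5 7 11 3))^6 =(14)(2 3 11 7 5 6 10)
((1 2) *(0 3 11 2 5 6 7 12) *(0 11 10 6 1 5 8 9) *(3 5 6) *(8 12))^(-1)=((0 5 1 12 11 2 6 7 8 9)(3 10))^(-1)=(0 9 8 7 6 2 11 12 1 5)(3 10)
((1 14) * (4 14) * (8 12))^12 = (14)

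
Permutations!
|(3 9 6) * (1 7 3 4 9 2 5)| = 15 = |(1 7 3 2 5)(4 9 6)|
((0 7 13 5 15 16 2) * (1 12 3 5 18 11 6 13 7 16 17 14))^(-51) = ((0 16 2)(1 12 3 5 15 17 14)(6 13 18 11))^(-51) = (1 17 5 12 14 15 3)(6 13 18 11)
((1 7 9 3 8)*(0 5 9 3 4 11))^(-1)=(0 11 4 9 5)(1 8 3 7)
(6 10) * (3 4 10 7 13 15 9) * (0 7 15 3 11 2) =[7, 1, 0, 4, 10, 5, 15, 13, 8, 11, 6, 2, 12, 3, 14, 9] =(0 7 13 3 4 10 6 15 9 11 2)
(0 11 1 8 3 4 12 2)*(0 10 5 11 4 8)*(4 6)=(0 6 4 12 2 10 5 11 1)(3 8)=[6, 0, 10, 8, 12, 11, 4, 7, 3, 9, 5, 1, 2]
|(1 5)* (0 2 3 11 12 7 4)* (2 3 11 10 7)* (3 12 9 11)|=14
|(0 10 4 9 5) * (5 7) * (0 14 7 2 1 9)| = 3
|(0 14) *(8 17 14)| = |(0 8 17 14)| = 4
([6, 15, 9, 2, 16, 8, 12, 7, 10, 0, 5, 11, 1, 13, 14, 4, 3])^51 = (0 6 12 1 15 4 16 3 2 9)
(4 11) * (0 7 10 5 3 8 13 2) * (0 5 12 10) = (0 7)(2 5 3 8 13)(4 11)(10 12) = [7, 1, 5, 8, 11, 3, 6, 0, 13, 9, 12, 4, 10, 2]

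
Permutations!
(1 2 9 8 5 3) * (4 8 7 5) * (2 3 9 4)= (1 3)(2 4 8)(5 9 7)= [0, 3, 4, 1, 8, 9, 6, 5, 2, 7]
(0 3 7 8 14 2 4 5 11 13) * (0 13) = [3, 1, 4, 7, 5, 11, 6, 8, 14, 9, 10, 0, 12, 13, 2] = (0 3 7 8 14 2 4 5 11)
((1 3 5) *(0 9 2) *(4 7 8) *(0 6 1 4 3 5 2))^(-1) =(0 9)(1 6 2 3 8 7 4 5)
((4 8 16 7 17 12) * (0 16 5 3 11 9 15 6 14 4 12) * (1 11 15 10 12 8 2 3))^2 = (0 7)(1 9 12 5 11 10 8)(2 15 14)(3 6 4)(16 17)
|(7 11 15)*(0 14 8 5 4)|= |(0 14 8 5 4)(7 11 15)|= 15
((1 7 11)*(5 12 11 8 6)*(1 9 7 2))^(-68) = ((1 2)(5 12 11 9 7 8 6))^(-68) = (5 11 7 6 12 9 8)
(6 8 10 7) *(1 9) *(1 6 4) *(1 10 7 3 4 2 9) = (2 9 6 8 7)(3 4 10) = [0, 1, 9, 4, 10, 5, 8, 2, 7, 6, 3]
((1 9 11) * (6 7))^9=(11)(6 7)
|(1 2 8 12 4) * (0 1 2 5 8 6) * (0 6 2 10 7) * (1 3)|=9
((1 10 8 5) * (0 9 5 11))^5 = ((0 9 5 1 10 8 11))^5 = (0 8 1 9 11 10 5)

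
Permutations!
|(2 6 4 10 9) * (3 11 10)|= |(2 6 4 3 11 10 9)|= 7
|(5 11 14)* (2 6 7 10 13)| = |(2 6 7 10 13)(5 11 14)| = 15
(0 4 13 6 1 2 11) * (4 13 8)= (0 13 6 1 2 11)(4 8)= [13, 2, 11, 3, 8, 5, 1, 7, 4, 9, 10, 0, 12, 6]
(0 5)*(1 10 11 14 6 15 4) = [5, 10, 2, 3, 1, 0, 15, 7, 8, 9, 11, 14, 12, 13, 6, 4] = (0 5)(1 10 11 14 6 15 4)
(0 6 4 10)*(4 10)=[6, 1, 2, 3, 4, 5, 10, 7, 8, 9, 0]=(0 6 10)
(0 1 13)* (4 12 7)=(0 1 13)(4 12 7)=[1, 13, 2, 3, 12, 5, 6, 4, 8, 9, 10, 11, 7, 0]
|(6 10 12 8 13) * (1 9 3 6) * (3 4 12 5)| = |(1 9 4 12 8 13)(3 6 10 5)| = 12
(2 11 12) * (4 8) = [0, 1, 11, 3, 8, 5, 6, 7, 4, 9, 10, 12, 2] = (2 11 12)(4 8)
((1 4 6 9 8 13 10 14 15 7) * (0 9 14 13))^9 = ((0 9 8)(1 4 6 14 15 7)(10 13))^9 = (1 14)(4 15)(6 7)(10 13)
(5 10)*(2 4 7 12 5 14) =(2 4 7 12 5 10 14) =[0, 1, 4, 3, 7, 10, 6, 12, 8, 9, 14, 11, 5, 13, 2]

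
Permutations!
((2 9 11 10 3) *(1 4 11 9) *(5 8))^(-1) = ((1 4 11 10 3 2)(5 8))^(-1) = (1 2 3 10 11 4)(5 8)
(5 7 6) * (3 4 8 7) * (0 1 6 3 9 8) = [1, 6, 2, 4, 0, 9, 5, 3, 7, 8] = (0 1 6 5 9 8 7 3 4)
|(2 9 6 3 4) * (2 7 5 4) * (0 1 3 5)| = 9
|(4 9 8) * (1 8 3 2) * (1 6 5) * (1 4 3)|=8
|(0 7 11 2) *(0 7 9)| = 6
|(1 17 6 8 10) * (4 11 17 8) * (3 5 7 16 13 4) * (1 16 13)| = 8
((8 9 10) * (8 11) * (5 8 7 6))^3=((5 8 9 10 11 7 6))^3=(5 10 6 9 7 8 11)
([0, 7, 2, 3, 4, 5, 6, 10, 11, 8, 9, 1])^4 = [0, 8, 2, 3, 4, 5, 6, 11, 10, 7, 1, 9]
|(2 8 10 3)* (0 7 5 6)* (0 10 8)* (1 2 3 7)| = |(0 1 2)(5 6 10 7)| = 12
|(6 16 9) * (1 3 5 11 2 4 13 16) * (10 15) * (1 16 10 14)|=30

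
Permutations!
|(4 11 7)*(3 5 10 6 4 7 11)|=|(11)(3 5 10 6 4)|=5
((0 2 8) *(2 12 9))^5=((0 12 9 2 8))^5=(12)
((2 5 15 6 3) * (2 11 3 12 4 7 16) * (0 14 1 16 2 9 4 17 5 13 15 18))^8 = (0 13 14 15 1 6 16 12 9 17 4 5 7 18 2)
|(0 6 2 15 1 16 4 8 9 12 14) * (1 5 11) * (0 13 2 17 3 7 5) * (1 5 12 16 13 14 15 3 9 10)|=30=|(0 6 17 9 16 4 8 10 1 13 2 3 7 12 15)(5 11)|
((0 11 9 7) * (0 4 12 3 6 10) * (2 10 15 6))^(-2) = ((0 11 9 7 4 12 3 2 10)(6 15))^(-2) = (15)(0 2 12 7 11 10 3 4 9)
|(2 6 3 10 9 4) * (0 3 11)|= |(0 3 10 9 4 2 6 11)|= 8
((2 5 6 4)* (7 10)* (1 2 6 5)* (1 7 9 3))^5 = ((1 2 7 10 9 3)(4 6))^5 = (1 3 9 10 7 2)(4 6)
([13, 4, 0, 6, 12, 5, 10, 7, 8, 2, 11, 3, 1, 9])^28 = (13)(1 4 12)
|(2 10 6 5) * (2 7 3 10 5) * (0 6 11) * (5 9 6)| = 6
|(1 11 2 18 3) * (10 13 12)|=15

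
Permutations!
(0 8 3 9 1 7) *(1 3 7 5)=[8, 5, 2, 9, 4, 1, 6, 0, 7, 3]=(0 8 7)(1 5)(3 9)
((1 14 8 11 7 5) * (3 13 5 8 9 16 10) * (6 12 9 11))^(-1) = ((1 14 11 7 8 6 12 9 16 10 3 13 5))^(-1) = (1 5 13 3 10 16 9 12 6 8 7 11 14)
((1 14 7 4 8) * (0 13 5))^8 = (0 5 13)(1 4 14 8 7) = ((0 13 5)(1 14 7 4 8))^8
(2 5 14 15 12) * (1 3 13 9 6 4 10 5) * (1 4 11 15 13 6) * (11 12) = (1 3 6 12 2 4 10 5 14 13 9)(11 15) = [0, 3, 4, 6, 10, 14, 12, 7, 8, 1, 5, 15, 2, 9, 13, 11]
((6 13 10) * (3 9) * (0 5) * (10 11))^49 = ((0 5)(3 9)(6 13 11 10))^49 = (0 5)(3 9)(6 13 11 10)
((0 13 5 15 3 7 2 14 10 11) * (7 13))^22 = (0 10 2)(3 5)(7 11 14)(13 15)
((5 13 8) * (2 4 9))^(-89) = (2 4 9)(5 13 8)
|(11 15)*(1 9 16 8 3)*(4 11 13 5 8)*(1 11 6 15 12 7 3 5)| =28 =|(1 9 16 4 6 15 13)(3 11 12 7)(5 8)|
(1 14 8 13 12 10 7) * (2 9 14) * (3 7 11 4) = [0, 2, 9, 7, 3, 5, 6, 1, 13, 14, 11, 4, 10, 12, 8] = (1 2 9 14 8 13 12 10 11 4 3 7)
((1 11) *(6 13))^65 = (1 11)(6 13)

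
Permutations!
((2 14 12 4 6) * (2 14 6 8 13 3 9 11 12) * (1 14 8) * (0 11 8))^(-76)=((0 11 12 4 1 14 2 6)(3 9 8 13))^(-76)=(0 1)(2 12)(4 6)(11 14)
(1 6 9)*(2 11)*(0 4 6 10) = [4, 10, 11, 3, 6, 5, 9, 7, 8, 1, 0, 2] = (0 4 6 9 1 10)(2 11)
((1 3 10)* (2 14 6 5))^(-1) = ((1 3 10)(2 14 6 5))^(-1) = (1 10 3)(2 5 6 14)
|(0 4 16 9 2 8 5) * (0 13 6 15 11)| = 11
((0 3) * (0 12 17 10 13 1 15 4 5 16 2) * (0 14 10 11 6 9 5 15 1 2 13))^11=(0 14 13 5 6 17 3 10 2 16 9 11 12)(4 15)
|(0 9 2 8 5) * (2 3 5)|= 4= |(0 9 3 5)(2 8)|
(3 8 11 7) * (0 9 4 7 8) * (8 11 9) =(11)(0 8 9 4 7 3) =[8, 1, 2, 0, 7, 5, 6, 3, 9, 4, 10, 11]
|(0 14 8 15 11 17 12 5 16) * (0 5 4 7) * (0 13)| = |(0 14 8 15 11 17 12 4 7 13)(5 16)| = 10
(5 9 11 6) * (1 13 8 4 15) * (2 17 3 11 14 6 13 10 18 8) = (1 10 18 8 4 15)(2 17 3 11 13)(5 9 14 6) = [0, 10, 17, 11, 15, 9, 5, 7, 4, 14, 18, 13, 12, 2, 6, 1, 16, 3, 8]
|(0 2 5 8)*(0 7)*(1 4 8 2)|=10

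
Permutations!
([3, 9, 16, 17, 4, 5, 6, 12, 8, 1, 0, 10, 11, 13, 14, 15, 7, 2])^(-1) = (0 10 11 12 7 16 2 17 3)(1 9)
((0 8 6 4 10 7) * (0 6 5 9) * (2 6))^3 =(0 9 5 8)(2 10 6 7 4)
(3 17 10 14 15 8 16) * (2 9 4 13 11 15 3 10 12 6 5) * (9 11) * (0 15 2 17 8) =[15, 1, 11, 8, 13, 17, 5, 7, 16, 4, 14, 2, 6, 9, 3, 0, 10, 12] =(0 15)(2 11)(3 8 16 10 14)(4 13 9)(5 17 12 6)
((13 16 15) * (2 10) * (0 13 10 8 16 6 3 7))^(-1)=((0 13 6 3 7)(2 8 16 15 10))^(-1)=(0 7 3 6 13)(2 10 15 16 8)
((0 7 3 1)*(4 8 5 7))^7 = ((0 4 8 5 7 3 1))^7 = (8)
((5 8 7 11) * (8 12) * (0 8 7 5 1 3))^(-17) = (0 3 1 11 7 12 5 8)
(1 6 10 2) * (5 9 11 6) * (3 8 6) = [0, 5, 1, 8, 4, 9, 10, 7, 6, 11, 2, 3] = (1 5 9 11 3 8 6 10 2)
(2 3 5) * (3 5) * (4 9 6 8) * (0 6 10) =(0 6 8 4 9 10)(2 5) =[6, 1, 5, 3, 9, 2, 8, 7, 4, 10, 0]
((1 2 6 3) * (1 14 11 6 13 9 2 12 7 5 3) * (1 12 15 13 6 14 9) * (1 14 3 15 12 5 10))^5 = (1 12 7 10)(2 14 6 11 5 3 15 9 13)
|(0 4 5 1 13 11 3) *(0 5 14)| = 15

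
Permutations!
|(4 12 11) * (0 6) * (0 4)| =5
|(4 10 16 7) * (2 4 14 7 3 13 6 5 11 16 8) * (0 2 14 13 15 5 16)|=|(0 2 4 10 8 14 7 13 6 16 3 15 5 11)|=14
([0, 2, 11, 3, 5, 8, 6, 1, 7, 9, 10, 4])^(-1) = (1 7 8 5 4 11 2)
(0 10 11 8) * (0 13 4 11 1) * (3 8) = (0 10 1)(3 8 13 4 11) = [10, 0, 2, 8, 11, 5, 6, 7, 13, 9, 1, 3, 12, 4]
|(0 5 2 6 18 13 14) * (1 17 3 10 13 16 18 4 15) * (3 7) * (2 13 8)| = 20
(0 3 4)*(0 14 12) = [3, 1, 2, 4, 14, 5, 6, 7, 8, 9, 10, 11, 0, 13, 12] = (0 3 4 14 12)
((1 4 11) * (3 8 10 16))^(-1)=(1 11 4)(3 16 10 8)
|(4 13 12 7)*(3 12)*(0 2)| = |(0 2)(3 12 7 4 13)| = 10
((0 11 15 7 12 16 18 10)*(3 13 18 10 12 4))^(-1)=(0 10 16 12 18 13 3 4 7 15 11)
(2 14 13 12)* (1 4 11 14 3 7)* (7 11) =(1 4 7)(2 3 11 14 13 12) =[0, 4, 3, 11, 7, 5, 6, 1, 8, 9, 10, 14, 2, 12, 13]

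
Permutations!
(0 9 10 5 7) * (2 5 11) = [9, 1, 5, 3, 4, 7, 6, 0, 8, 10, 11, 2] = (0 9 10 11 2 5 7)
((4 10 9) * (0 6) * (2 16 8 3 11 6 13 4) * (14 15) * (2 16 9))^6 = ((0 13 4 10 2 9 16 8 3 11 6)(14 15))^6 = (0 16 13 8 4 3 10 11 2 6 9)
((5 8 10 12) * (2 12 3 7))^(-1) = (2 7 3 10 8 5 12)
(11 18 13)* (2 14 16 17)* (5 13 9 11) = (2 14 16 17)(5 13)(9 11 18) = [0, 1, 14, 3, 4, 13, 6, 7, 8, 11, 10, 18, 12, 5, 16, 15, 17, 2, 9]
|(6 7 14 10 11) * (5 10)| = 6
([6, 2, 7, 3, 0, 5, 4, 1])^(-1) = [4, 7, 1, 3, 6, 5, 0, 2]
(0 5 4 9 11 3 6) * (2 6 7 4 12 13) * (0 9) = (0 5 12 13 2 6 9 11 3 7 4) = [5, 1, 6, 7, 0, 12, 9, 4, 8, 11, 10, 3, 13, 2]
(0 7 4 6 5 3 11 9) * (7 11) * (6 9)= (0 11 6 5 3 7 4 9)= [11, 1, 2, 7, 9, 3, 5, 4, 8, 0, 10, 6]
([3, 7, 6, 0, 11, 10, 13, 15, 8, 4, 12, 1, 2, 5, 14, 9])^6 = (15)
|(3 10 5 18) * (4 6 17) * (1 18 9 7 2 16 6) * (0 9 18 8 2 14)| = |(0 9 7 14)(1 8 2 16 6 17 4)(3 10 5 18)| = 28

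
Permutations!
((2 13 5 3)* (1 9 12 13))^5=(1 3 13 9 2 5 12)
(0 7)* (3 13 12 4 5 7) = (0 3 13 12 4 5 7) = [3, 1, 2, 13, 5, 7, 6, 0, 8, 9, 10, 11, 4, 12]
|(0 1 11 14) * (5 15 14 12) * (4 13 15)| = |(0 1 11 12 5 4 13 15 14)| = 9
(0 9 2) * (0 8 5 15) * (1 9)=(0 1 9 2 8 5 15)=[1, 9, 8, 3, 4, 15, 6, 7, 5, 2, 10, 11, 12, 13, 14, 0]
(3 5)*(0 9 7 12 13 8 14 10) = (0 9 7 12 13 8 14 10)(3 5) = [9, 1, 2, 5, 4, 3, 6, 12, 14, 7, 0, 11, 13, 8, 10]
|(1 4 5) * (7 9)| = 6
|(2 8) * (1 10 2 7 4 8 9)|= 12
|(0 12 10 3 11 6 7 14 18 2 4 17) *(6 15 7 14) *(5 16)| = |(0 12 10 3 11 15 7 6 14 18 2 4 17)(5 16)| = 26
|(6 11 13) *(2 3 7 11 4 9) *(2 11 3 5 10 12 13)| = 18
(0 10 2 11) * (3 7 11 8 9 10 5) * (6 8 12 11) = (0 5 3 7 6 8 9 10 2 12 11) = [5, 1, 12, 7, 4, 3, 8, 6, 9, 10, 2, 0, 11]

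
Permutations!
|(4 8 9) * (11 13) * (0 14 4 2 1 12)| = |(0 14 4 8 9 2 1 12)(11 13)| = 8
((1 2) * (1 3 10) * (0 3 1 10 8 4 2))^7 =((10)(0 3 8 4 2 1))^7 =(10)(0 3 8 4 2 1)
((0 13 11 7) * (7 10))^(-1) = (0 7 10 11 13)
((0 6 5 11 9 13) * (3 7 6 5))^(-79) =(0 5 11 9 13)(3 6 7)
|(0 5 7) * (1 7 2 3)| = |(0 5 2 3 1 7)| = 6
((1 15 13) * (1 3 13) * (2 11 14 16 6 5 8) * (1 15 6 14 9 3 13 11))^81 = ((1 6 5 8 2)(3 11 9)(14 16))^81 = (1 6 5 8 2)(14 16)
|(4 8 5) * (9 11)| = |(4 8 5)(9 11)| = 6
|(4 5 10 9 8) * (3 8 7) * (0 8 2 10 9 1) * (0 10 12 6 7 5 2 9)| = 10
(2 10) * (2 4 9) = (2 10 4 9) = [0, 1, 10, 3, 9, 5, 6, 7, 8, 2, 4]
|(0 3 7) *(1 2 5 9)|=|(0 3 7)(1 2 5 9)|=12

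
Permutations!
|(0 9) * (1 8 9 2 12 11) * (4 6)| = 14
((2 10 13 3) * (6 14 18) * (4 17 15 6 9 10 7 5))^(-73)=(2 15 10 5 14 3 17 9 7 6 13 4 18)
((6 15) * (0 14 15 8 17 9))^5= (0 17 6 14 9 8 15)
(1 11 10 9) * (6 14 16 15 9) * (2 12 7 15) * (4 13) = (1 11 10 6 14 16 2 12 7 15 9)(4 13) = [0, 11, 12, 3, 13, 5, 14, 15, 8, 1, 6, 10, 7, 4, 16, 9, 2]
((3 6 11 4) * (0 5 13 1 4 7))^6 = (0 6 1)(3 13 7)(4 5 11)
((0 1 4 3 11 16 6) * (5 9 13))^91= (16)(5 9 13)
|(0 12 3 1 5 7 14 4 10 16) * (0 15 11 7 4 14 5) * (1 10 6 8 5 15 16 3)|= 12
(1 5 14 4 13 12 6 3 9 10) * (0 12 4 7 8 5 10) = (0 12 6 3 9)(1 10)(4 13)(5 14 7 8) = [12, 10, 2, 9, 13, 14, 3, 8, 5, 0, 1, 11, 6, 4, 7]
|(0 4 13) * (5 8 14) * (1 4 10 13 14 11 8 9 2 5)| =6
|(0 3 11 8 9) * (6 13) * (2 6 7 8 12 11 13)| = |(0 3 13 7 8 9)(2 6)(11 12)| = 6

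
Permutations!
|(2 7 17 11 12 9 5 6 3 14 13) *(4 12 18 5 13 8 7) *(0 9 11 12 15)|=|(0 9 13 2 4 15)(3 14 8 7 17 12 11 18 5 6)|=30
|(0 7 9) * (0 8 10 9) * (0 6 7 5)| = 6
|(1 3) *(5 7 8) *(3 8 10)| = 6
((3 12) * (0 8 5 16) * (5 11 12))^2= (0 11 3 16 8 12 5)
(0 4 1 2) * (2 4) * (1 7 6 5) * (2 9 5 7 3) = [9, 4, 0, 2, 3, 1, 7, 6, 8, 5] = (0 9 5 1 4 3 2)(6 7)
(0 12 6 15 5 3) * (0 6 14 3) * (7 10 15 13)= (0 12 14 3 6 13 7 10 15 5)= [12, 1, 2, 6, 4, 0, 13, 10, 8, 9, 15, 11, 14, 7, 3, 5]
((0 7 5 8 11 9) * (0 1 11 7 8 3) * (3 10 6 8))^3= ((0 3)(1 11 9)(5 10 6 8 7))^3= (11)(0 3)(5 8 10 7 6)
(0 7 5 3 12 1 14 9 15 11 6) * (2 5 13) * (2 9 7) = (0 2 5 3 12 1 14 7 13 9 15 11 6) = [2, 14, 5, 12, 4, 3, 0, 13, 8, 15, 10, 6, 1, 9, 7, 11]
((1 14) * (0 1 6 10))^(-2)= ((0 1 14 6 10))^(-2)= (0 6 1 10 14)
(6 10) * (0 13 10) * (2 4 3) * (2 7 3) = (0 13 10 6)(2 4)(3 7) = [13, 1, 4, 7, 2, 5, 0, 3, 8, 9, 6, 11, 12, 10]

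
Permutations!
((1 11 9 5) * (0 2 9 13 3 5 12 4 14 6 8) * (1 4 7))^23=(0 5 7 8 3 12 6 13 9 14 11 2 4 1)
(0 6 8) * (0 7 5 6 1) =[1, 0, 2, 3, 4, 6, 8, 5, 7] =(0 1)(5 6 8 7)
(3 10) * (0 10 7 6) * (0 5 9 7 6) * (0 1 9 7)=(0 10 3 6 5 7 1 9)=[10, 9, 2, 6, 4, 7, 5, 1, 8, 0, 3]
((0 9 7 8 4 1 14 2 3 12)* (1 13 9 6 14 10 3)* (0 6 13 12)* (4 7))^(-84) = (0 12 1 13 6 10 9 14 3 4 2)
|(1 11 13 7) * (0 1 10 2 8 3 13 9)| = 12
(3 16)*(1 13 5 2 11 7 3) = [0, 13, 11, 16, 4, 2, 6, 3, 8, 9, 10, 7, 12, 5, 14, 15, 1] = (1 13 5 2 11 7 3 16)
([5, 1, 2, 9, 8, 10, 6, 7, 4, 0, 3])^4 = (0 9 3 10 5)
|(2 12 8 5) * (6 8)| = 5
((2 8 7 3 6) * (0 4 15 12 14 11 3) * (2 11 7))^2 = ((0 4 15 12 14 7)(2 8)(3 6 11))^2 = (0 15 14)(3 11 6)(4 12 7)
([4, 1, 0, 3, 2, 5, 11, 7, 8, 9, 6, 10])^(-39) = [0, 1, 2, 3, 4, 5, 6, 7, 8, 9, 10, 11]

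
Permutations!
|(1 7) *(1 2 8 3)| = |(1 7 2 8 3)| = 5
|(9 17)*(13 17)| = 3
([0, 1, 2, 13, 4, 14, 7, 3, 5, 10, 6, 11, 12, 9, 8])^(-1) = (3 7 6 10 9 13)(5 8 14)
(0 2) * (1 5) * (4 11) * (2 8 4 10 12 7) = (0 8 4 11 10 12 7 2)(1 5) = [8, 5, 0, 3, 11, 1, 6, 2, 4, 9, 12, 10, 7]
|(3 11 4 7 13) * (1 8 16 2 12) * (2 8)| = 30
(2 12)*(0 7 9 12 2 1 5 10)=(0 7 9 12 1 5 10)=[7, 5, 2, 3, 4, 10, 6, 9, 8, 12, 0, 11, 1]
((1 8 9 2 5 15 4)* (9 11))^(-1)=((1 8 11 9 2 5 15 4))^(-1)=(1 4 15 5 2 9 11 8)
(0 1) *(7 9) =[1, 0, 2, 3, 4, 5, 6, 9, 8, 7] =(0 1)(7 9)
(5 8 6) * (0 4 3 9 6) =(0 4 3 9 6 5 8) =[4, 1, 2, 9, 3, 8, 5, 7, 0, 6]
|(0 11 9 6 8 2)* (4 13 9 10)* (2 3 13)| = |(0 11 10 4 2)(3 13 9 6 8)| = 5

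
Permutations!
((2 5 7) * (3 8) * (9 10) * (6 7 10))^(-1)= (2 7 6 9 10 5)(3 8)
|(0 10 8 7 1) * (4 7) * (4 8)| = 5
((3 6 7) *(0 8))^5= (0 8)(3 7 6)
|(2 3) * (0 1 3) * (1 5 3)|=4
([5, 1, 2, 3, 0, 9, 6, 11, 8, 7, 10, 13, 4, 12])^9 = [5, 1, 2, 3, 0, 9, 6, 11, 8, 7, 10, 13, 4, 12]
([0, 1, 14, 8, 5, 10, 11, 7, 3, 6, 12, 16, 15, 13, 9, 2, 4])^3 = (2 6 4 12 14 11 5 15 9 16 10)(3 8)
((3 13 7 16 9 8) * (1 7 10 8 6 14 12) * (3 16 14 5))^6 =(1 14)(3 6 16 10)(5 9 8 13)(7 12)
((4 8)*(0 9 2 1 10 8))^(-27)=(0 9 2 1 10 8 4)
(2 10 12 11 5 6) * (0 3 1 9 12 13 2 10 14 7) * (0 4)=(0 3 1 9 12 11 5 6 10 13 2 14 7 4)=[3, 9, 14, 1, 0, 6, 10, 4, 8, 12, 13, 5, 11, 2, 7]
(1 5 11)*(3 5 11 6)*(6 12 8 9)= (1 11)(3 5 12 8 9 6)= [0, 11, 2, 5, 4, 12, 3, 7, 9, 6, 10, 1, 8]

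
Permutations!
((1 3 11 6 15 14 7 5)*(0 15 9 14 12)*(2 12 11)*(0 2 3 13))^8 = ((0 15 11 6 9 14 7 5 1 13)(2 12))^8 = (0 1 7 9 11)(5 14 6 15 13)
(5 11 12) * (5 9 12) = (5 11)(9 12) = [0, 1, 2, 3, 4, 11, 6, 7, 8, 12, 10, 5, 9]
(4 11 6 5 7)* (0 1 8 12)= (0 1 8 12)(4 11 6 5 7)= [1, 8, 2, 3, 11, 7, 5, 4, 12, 9, 10, 6, 0]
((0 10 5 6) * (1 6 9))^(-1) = (0 6 1 9 5 10)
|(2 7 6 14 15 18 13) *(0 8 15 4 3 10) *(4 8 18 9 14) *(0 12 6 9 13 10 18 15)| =|(0 15 13 2 7 9 14 8)(3 18 10 12 6 4)| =24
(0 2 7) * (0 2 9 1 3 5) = (0 9 1 3 5)(2 7) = [9, 3, 7, 5, 4, 0, 6, 2, 8, 1]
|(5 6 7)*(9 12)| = |(5 6 7)(9 12)| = 6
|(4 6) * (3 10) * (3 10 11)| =|(3 11)(4 6)| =2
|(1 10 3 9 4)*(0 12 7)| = 15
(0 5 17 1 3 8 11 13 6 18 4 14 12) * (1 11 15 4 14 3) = (0 5 17 11 13 6 18 14 12)(3 8 15 4) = [5, 1, 2, 8, 3, 17, 18, 7, 15, 9, 10, 13, 0, 6, 12, 4, 16, 11, 14]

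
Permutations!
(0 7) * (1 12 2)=(0 7)(1 12 2)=[7, 12, 1, 3, 4, 5, 6, 0, 8, 9, 10, 11, 2]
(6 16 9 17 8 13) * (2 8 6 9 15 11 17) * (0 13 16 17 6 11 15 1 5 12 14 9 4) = (0 13 4)(1 5 12 14 9 2 8 16)(6 17 11) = [13, 5, 8, 3, 0, 12, 17, 7, 16, 2, 10, 6, 14, 4, 9, 15, 1, 11]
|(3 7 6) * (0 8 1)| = 3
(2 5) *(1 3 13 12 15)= (1 3 13 12 15)(2 5)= [0, 3, 5, 13, 4, 2, 6, 7, 8, 9, 10, 11, 15, 12, 14, 1]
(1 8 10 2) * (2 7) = (1 8 10 7 2) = [0, 8, 1, 3, 4, 5, 6, 2, 10, 9, 7]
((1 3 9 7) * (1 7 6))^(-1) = ((1 3 9 6))^(-1) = (1 6 9 3)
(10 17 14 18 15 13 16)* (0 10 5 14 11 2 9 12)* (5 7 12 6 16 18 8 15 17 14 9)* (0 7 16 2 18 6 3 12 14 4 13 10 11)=(0 11 18 17)(2 5 9 3 12 7 14 8 15 10 4 13 6)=[11, 1, 5, 12, 13, 9, 2, 14, 15, 3, 4, 18, 7, 6, 8, 10, 16, 0, 17]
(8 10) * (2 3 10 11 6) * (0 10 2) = (0 10 8 11 6)(2 3) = [10, 1, 3, 2, 4, 5, 0, 7, 11, 9, 8, 6]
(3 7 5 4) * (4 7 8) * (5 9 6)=(3 8 4)(5 7 9 6)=[0, 1, 2, 8, 3, 7, 5, 9, 4, 6]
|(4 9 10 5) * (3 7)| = 4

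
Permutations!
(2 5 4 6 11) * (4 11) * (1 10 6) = (1 10 6 4)(2 5 11) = [0, 10, 5, 3, 1, 11, 4, 7, 8, 9, 6, 2]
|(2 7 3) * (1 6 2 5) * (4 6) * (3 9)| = 8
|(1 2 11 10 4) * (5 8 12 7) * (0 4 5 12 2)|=|(0 4 1)(2 11 10 5 8)(7 12)|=30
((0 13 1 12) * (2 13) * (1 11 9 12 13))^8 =(0 2 1 13 11 9 12) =((0 2 1 13 11 9 12))^8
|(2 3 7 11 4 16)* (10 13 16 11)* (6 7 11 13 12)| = |(2 3 11 4 13 16)(6 7 10 12)| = 12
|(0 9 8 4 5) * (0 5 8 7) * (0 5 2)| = |(0 9 7 5 2)(4 8)| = 10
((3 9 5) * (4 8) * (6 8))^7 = (3 9 5)(4 6 8) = ((3 9 5)(4 6 8))^7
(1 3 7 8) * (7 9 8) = (1 3 9 8) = [0, 3, 2, 9, 4, 5, 6, 7, 1, 8]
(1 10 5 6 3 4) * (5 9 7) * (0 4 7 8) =(0 4 1 10 9 8)(3 7 5 6) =[4, 10, 2, 7, 1, 6, 3, 5, 0, 8, 9]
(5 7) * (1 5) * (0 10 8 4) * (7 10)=(0 7 1 5 10 8 4)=[7, 5, 2, 3, 0, 10, 6, 1, 4, 9, 8]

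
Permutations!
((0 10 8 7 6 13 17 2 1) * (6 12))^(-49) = (0 10 8 7 12 6 13 17 2 1)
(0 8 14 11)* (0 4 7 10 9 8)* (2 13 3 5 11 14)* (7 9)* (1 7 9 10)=[0, 7, 13, 5, 10, 11, 6, 1, 2, 8, 9, 4, 12, 3, 14]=(14)(1 7)(2 13 3 5 11 4 10 9 8)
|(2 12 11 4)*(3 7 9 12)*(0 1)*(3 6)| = |(0 1)(2 6 3 7 9 12 11 4)| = 8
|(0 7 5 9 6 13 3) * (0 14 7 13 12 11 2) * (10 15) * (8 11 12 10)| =13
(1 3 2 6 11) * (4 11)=(1 3 2 6 4 11)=[0, 3, 6, 2, 11, 5, 4, 7, 8, 9, 10, 1]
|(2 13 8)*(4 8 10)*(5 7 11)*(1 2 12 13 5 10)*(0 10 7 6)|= |(0 10 4 8 12 13 1 2 5 6)(7 11)|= 10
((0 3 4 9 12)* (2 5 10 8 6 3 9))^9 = ((0 9 12)(2 5 10 8 6 3 4))^9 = (12)(2 10 6 4 5 8 3)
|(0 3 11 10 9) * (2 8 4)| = |(0 3 11 10 9)(2 8 4)| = 15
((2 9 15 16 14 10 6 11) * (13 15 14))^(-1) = (2 11 6 10 14 9)(13 16 15)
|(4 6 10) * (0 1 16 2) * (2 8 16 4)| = 6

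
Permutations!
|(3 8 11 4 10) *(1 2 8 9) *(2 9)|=6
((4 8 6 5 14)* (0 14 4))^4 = (14)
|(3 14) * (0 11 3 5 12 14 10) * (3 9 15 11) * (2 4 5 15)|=24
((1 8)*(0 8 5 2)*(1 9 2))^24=((0 8 9 2)(1 5))^24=(9)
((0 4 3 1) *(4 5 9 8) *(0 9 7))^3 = (1 4 9 3 8)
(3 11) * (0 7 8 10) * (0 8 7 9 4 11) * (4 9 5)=(0 5 4 11 3)(8 10)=[5, 1, 2, 0, 11, 4, 6, 7, 10, 9, 8, 3]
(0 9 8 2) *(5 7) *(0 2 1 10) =[9, 10, 2, 3, 4, 7, 6, 5, 1, 8, 0] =(0 9 8 1 10)(5 7)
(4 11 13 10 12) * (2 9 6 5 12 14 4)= (2 9 6 5 12)(4 11 13 10 14)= [0, 1, 9, 3, 11, 12, 5, 7, 8, 6, 14, 13, 2, 10, 4]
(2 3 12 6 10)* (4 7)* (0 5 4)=[5, 1, 3, 12, 7, 4, 10, 0, 8, 9, 2, 11, 6]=(0 5 4 7)(2 3 12 6 10)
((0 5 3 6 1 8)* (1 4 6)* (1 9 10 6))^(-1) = ((0 5 3 9 10 6 4 1 8))^(-1) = (0 8 1 4 6 10 9 3 5)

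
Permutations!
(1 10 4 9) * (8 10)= [0, 8, 2, 3, 9, 5, 6, 7, 10, 1, 4]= (1 8 10 4 9)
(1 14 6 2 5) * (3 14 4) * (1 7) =(1 4 3 14 6 2 5 7) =[0, 4, 5, 14, 3, 7, 2, 1, 8, 9, 10, 11, 12, 13, 6]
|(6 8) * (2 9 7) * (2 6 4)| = |(2 9 7 6 8 4)| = 6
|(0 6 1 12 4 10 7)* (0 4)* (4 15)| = |(0 6 1 12)(4 10 7 15)| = 4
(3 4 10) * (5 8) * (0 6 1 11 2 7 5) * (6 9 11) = [9, 6, 7, 4, 10, 8, 1, 5, 0, 11, 3, 2] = (0 9 11 2 7 5 8)(1 6)(3 4 10)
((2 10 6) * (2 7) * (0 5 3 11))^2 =(0 3)(2 6)(5 11)(7 10)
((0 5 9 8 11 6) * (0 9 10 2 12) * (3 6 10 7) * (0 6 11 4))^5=(0 10 8 3 6 5 2 4 11 9 7 12)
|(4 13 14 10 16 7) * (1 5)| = |(1 5)(4 13 14 10 16 7)| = 6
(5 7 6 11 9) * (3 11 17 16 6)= (3 11 9 5 7)(6 17 16)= [0, 1, 2, 11, 4, 7, 17, 3, 8, 5, 10, 9, 12, 13, 14, 15, 6, 16]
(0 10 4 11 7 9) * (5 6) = (0 10 4 11 7 9)(5 6) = [10, 1, 2, 3, 11, 6, 5, 9, 8, 0, 4, 7]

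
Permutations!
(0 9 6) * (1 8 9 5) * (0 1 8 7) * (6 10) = (0 5 8 9 10 6 1 7) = [5, 7, 2, 3, 4, 8, 1, 0, 9, 10, 6]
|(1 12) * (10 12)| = |(1 10 12)| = 3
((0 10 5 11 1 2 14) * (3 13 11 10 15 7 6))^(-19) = ((0 15 7 6 3 13 11 1 2 14)(5 10))^(-19) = (0 15 7 6 3 13 11 1 2 14)(5 10)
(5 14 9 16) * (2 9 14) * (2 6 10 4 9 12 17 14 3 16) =[0, 1, 12, 16, 9, 6, 10, 7, 8, 2, 4, 11, 17, 13, 3, 15, 5, 14] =(2 12 17 14 3 16 5 6 10 4 9)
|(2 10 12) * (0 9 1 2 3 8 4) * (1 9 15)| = 9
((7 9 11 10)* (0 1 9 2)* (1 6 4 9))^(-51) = ((0 6 4 9 11 10 7 2))^(-51) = (0 10 4 2 11 6 7 9)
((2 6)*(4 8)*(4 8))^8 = (8) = ((8)(2 6))^8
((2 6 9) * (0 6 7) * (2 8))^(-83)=((0 6 9 8 2 7))^(-83)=(0 6 9 8 2 7)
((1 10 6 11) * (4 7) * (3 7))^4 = ((1 10 6 11)(3 7 4))^4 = (11)(3 7 4)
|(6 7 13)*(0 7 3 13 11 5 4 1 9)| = 21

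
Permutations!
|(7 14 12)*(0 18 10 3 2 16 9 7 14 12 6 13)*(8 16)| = 13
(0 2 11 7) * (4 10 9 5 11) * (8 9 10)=(0 2 4 8 9 5 11 7)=[2, 1, 4, 3, 8, 11, 6, 0, 9, 5, 10, 7]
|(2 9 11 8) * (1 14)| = 4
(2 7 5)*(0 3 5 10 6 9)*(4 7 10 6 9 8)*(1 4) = (0 3 5 2 10 9)(1 4 7 6 8) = [3, 4, 10, 5, 7, 2, 8, 6, 1, 0, 9]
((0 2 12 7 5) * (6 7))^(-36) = ((0 2 12 6 7 5))^(-36) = (12)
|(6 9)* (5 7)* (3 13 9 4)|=|(3 13 9 6 4)(5 7)|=10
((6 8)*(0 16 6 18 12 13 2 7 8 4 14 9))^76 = ((0 16 6 4 14 9)(2 7 8 18 12 13))^76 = (0 14 6)(2 12 8)(4 16 9)(7 13 18)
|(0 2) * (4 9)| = |(0 2)(4 9)| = 2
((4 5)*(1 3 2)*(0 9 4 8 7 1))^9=((0 9 4 5 8 7 1 3 2))^9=(9)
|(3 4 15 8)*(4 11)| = 5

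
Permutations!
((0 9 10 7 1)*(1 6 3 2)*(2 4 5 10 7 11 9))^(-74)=((0 2 1)(3 4 5 10 11 9 7 6))^(-74)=(0 2 1)(3 7 11 5)(4 6 9 10)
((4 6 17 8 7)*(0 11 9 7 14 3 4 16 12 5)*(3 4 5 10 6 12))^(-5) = (0 9 16 5 11 7 3)(4 10 17 14 12 6 8)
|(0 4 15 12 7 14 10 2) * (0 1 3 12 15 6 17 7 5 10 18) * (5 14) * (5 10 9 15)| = 12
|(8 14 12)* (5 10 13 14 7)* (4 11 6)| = |(4 11 6)(5 10 13 14 12 8 7)| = 21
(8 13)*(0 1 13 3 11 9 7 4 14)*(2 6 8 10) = (0 1 13 10 2 6 8 3 11 9 7 4 14) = [1, 13, 6, 11, 14, 5, 8, 4, 3, 7, 2, 9, 12, 10, 0]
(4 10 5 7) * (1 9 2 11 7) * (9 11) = [0, 11, 9, 3, 10, 1, 6, 4, 8, 2, 5, 7] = (1 11 7 4 10 5)(2 9)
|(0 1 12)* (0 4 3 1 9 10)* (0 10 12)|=6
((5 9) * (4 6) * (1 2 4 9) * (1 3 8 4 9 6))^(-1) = (1 4 8 3 5 9 2)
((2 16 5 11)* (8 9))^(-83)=(2 16 5 11)(8 9)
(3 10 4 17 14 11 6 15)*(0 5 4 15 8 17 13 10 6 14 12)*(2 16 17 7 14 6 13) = (0 5 4 2 16 17 12)(3 13 10 15)(6 8 7 14 11) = [5, 1, 16, 13, 2, 4, 8, 14, 7, 9, 15, 6, 0, 10, 11, 3, 17, 12]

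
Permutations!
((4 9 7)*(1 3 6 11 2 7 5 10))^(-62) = ((1 3 6 11 2 7 4 9 5 10))^(-62) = (1 5 4 2 6)(3 10 9 7 11)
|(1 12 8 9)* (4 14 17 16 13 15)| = 12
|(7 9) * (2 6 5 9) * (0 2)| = 6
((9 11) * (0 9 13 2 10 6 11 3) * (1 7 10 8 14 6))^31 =(0 9 3)(1 7 10)(2 8 14 6 11 13)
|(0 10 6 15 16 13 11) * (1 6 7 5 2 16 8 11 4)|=13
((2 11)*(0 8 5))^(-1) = (0 5 8)(2 11)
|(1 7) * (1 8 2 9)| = |(1 7 8 2 9)| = 5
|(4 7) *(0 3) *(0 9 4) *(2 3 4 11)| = |(0 4 7)(2 3 9 11)| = 12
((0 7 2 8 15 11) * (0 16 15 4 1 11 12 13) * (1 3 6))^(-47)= ((0 7 2 8 4 3 6 1 11 16 15 12 13))^(-47)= (0 3 15 2 1 13 4 16 7 6 12 8 11)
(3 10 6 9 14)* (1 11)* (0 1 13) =[1, 11, 2, 10, 4, 5, 9, 7, 8, 14, 6, 13, 12, 0, 3] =(0 1 11 13)(3 10 6 9 14)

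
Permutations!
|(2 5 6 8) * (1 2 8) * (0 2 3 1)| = 4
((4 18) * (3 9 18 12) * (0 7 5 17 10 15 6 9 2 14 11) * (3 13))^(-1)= (0 11 14 2 3 13 12 4 18 9 6 15 10 17 5 7)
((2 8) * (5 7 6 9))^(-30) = (5 6)(7 9)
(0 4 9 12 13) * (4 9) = (0 9 12 13) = [9, 1, 2, 3, 4, 5, 6, 7, 8, 12, 10, 11, 13, 0]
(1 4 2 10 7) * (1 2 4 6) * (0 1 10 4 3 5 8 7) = (0 1 6 10)(2 4 3 5 8 7) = [1, 6, 4, 5, 3, 8, 10, 2, 7, 9, 0]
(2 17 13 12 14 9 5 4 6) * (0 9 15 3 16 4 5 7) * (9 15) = (0 15 3 16 4 6 2 17 13 12 14 9 7) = [15, 1, 17, 16, 6, 5, 2, 0, 8, 7, 10, 11, 14, 12, 9, 3, 4, 13]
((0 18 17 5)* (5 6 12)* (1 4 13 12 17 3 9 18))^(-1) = ((0 1 4 13 12 5)(3 9 18)(6 17))^(-1) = (0 5 12 13 4 1)(3 18 9)(6 17)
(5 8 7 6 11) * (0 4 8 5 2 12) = (0 4 8 7 6 11 2 12) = [4, 1, 12, 3, 8, 5, 11, 6, 7, 9, 10, 2, 0]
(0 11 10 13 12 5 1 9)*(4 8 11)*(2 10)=(0 4 8 11 2 10 13 12 5 1 9)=[4, 9, 10, 3, 8, 1, 6, 7, 11, 0, 13, 2, 5, 12]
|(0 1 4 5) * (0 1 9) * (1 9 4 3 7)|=12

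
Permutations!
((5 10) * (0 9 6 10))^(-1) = (0 5 10 6 9)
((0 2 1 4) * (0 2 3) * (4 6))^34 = (1 4)(2 6)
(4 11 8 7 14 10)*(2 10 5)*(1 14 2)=(1 14 5)(2 10 4 11 8 7)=[0, 14, 10, 3, 11, 1, 6, 2, 7, 9, 4, 8, 12, 13, 5]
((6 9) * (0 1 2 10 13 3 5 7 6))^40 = (13)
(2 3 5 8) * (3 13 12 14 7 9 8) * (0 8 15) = (0 8 2 13 12 14 7 9 15)(3 5) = [8, 1, 13, 5, 4, 3, 6, 9, 2, 15, 10, 11, 14, 12, 7, 0]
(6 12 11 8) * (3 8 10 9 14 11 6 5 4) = (3 8 5 4)(6 12)(9 14 11 10) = [0, 1, 2, 8, 3, 4, 12, 7, 5, 14, 9, 10, 6, 13, 11]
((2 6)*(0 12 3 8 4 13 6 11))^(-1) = (0 11 2 6 13 4 8 3 12) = ((0 12 3 8 4 13 6 2 11))^(-1)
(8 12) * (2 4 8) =(2 4 8 12) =[0, 1, 4, 3, 8, 5, 6, 7, 12, 9, 10, 11, 2]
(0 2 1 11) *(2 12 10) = (0 12 10 2 1 11) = [12, 11, 1, 3, 4, 5, 6, 7, 8, 9, 2, 0, 10]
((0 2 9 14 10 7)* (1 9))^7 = (14)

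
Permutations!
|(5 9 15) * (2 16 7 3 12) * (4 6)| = 30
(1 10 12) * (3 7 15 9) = (1 10 12)(3 7 15 9) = [0, 10, 2, 7, 4, 5, 6, 15, 8, 3, 12, 11, 1, 13, 14, 9]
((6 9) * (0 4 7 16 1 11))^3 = (0 16)(1 4)(6 9)(7 11)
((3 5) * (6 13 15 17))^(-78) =((3 5)(6 13 15 17))^(-78) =(6 15)(13 17)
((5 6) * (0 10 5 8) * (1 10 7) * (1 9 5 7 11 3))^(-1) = (0 8 6 5 9 7 10 1 3 11)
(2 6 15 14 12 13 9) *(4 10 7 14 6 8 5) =(2 8 5 4 10 7 14 12 13 9)(6 15) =[0, 1, 8, 3, 10, 4, 15, 14, 5, 2, 7, 11, 13, 9, 12, 6]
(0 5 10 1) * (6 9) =[5, 0, 2, 3, 4, 10, 9, 7, 8, 6, 1] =(0 5 10 1)(6 9)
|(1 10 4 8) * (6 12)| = 4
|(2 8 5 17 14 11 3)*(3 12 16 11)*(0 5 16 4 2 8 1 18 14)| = |(0 5 17)(1 18 14 3 8 16 11 12 4 2)| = 30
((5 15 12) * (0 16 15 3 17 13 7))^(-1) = (0 7 13 17 3 5 12 15 16)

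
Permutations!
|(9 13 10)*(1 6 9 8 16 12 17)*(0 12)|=10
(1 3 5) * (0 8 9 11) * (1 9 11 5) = (0 8 11)(1 3)(5 9) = [8, 3, 2, 1, 4, 9, 6, 7, 11, 5, 10, 0]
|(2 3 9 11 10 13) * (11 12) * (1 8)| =14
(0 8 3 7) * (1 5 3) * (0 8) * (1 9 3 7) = (1 5 7 8 9 3) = [0, 5, 2, 1, 4, 7, 6, 8, 9, 3]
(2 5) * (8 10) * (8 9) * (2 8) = (2 5 8 10 9) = [0, 1, 5, 3, 4, 8, 6, 7, 10, 2, 9]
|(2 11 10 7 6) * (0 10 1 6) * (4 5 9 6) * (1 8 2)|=15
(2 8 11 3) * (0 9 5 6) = (0 9 5 6)(2 8 11 3) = [9, 1, 8, 2, 4, 6, 0, 7, 11, 5, 10, 3]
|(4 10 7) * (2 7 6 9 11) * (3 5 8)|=|(2 7 4 10 6 9 11)(3 5 8)|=21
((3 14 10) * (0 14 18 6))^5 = (0 6 18 3 10 14)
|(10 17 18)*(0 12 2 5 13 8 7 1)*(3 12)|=9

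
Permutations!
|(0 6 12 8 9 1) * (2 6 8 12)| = 4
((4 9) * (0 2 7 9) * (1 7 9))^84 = ((0 2 9 4)(1 7))^84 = (9)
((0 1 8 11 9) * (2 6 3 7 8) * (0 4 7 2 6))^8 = ((0 1 6 3 2)(4 7 8 11 9))^8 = (0 3 1 2 6)(4 11 7 9 8)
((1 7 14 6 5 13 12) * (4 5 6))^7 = (14)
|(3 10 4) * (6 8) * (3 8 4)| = |(3 10)(4 8 6)| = 6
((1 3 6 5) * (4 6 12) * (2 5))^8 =(1 3 12 4 6 2 5)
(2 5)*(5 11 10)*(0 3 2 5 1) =[3, 0, 11, 2, 4, 5, 6, 7, 8, 9, 1, 10] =(0 3 2 11 10 1)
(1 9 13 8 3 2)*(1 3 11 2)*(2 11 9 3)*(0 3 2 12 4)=(0 3 1 2 12 4)(8 9 13)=[3, 2, 12, 1, 0, 5, 6, 7, 9, 13, 10, 11, 4, 8]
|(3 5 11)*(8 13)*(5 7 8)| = 6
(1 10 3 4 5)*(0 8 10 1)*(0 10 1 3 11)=(0 8 1 3 4 5 10 11)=[8, 3, 2, 4, 5, 10, 6, 7, 1, 9, 11, 0]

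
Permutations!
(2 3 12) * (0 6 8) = (0 6 8)(2 3 12) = [6, 1, 3, 12, 4, 5, 8, 7, 0, 9, 10, 11, 2]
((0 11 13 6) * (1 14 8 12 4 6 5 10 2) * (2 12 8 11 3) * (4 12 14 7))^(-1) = (0 6 4 7 1 2 3)(5 13 11 14 10) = ((0 3 2 1 7 4 6)(5 10 14 11 13))^(-1)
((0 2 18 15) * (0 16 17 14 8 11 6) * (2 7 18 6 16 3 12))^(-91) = ((0 7 18 15 3 12 2 6)(8 11 16 17 14))^(-91) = (0 12 18 6 3 7 2 15)(8 14 17 16 11)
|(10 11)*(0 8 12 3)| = |(0 8 12 3)(10 11)| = 4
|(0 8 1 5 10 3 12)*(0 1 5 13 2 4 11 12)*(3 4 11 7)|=35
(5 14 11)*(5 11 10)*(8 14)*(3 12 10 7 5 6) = [0, 1, 2, 12, 4, 8, 3, 5, 14, 9, 6, 11, 10, 13, 7] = (3 12 10 6)(5 8 14 7)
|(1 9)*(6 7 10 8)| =|(1 9)(6 7 10 8)| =4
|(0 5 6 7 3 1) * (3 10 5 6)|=7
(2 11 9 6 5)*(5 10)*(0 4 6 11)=(0 4 6 10 5 2)(9 11)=[4, 1, 0, 3, 6, 2, 10, 7, 8, 11, 5, 9]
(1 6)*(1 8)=(1 6 8)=[0, 6, 2, 3, 4, 5, 8, 7, 1]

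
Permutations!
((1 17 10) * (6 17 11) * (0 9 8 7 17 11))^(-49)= ((0 9 8 7 17 10 1)(6 11))^(-49)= (17)(6 11)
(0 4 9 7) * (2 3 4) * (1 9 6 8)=(0 2 3 4 6 8 1 9 7)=[2, 9, 3, 4, 6, 5, 8, 0, 1, 7]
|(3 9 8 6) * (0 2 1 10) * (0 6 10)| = |(0 2 1)(3 9 8 10 6)| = 15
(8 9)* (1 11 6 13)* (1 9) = (1 11 6 13 9 8) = [0, 11, 2, 3, 4, 5, 13, 7, 1, 8, 10, 6, 12, 9]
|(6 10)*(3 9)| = |(3 9)(6 10)| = 2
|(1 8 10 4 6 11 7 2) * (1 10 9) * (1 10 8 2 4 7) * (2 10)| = 6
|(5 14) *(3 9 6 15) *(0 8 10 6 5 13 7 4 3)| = 35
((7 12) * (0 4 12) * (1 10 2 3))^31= (0 7 12 4)(1 3 2 10)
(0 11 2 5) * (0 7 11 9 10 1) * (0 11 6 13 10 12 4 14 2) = (0 9 12 4 14 2 5 7 6 13 10 1 11) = [9, 11, 5, 3, 14, 7, 13, 6, 8, 12, 1, 0, 4, 10, 2]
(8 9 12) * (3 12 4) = (3 12 8 9 4) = [0, 1, 2, 12, 3, 5, 6, 7, 9, 4, 10, 11, 8]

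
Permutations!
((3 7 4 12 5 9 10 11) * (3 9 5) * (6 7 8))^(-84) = (12)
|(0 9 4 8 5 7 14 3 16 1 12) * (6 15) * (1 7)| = |(0 9 4 8 5 1 12)(3 16 7 14)(6 15)| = 28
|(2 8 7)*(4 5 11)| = |(2 8 7)(4 5 11)| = 3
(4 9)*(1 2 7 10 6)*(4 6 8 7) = [0, 2, 4, 3, 9, 5, 1, 10, 7, 6, 8] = (1 2 4 9 6)(7 10 8)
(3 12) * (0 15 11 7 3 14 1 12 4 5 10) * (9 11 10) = (0 15 10)(1 12 14)(3 4 5 9 11 7) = [15, 12, 2, 4, 5, 9, 6, 3, 8, 11, 0, 7, 14, 13, 1, 10]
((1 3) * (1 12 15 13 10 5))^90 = ((1 3 12 15 13 10 5))^90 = (1 5 10 13 15 12 3)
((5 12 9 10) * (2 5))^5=((2 5 12 9 10))^5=(12)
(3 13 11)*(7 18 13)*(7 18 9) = [0, 1, 2, 18, 4, 5, 6, 9, 8, 7, 10, 3, 12, 11, 14, 15, 16, 17, 13] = (3 18 13 11)(7 9)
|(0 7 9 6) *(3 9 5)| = |(0 7 5 3 9 6)| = 6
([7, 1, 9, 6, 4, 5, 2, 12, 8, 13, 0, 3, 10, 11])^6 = [12, 1, 2, 3, 4, 5, 6, 10, 8, 9, 7, 11, 0, 13]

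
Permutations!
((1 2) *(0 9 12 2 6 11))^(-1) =(0 11 6 1 2 12 9)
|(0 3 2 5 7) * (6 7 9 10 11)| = |(0 3 2 5 9 10 11 6 7)| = 9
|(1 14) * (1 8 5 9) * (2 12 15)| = 15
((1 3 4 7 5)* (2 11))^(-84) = ((1 3 4 7 5)(2 11))^(-84) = (11)(1 3 4 7 5)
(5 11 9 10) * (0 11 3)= (0 11 9 10 5 3)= [11, 1, 2, 0, 4, 3, 6, 7, 8, 10, 5, 9]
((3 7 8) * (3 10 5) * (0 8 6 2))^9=((0 8 10 5 3 7 6 2))^9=(0 8 10 5 3 7 6 2)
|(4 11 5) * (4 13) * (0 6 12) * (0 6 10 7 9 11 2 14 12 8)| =|(0 10 7 9 11 5 13 4 2 14 12 6 8)| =13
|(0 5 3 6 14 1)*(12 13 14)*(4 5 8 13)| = |(0 8 13 14 1)(3 6 12 4 5)| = 5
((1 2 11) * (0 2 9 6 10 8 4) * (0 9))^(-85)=(0 1 11 2)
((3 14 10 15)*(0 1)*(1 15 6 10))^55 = (15)(6 10)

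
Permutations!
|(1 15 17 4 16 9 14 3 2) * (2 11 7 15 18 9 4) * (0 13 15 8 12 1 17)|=18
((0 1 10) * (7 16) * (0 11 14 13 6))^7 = ((0 1 10 11 14 13 6)(7 16))^7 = (7 16)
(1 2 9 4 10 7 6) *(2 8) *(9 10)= [0, 8, 10, 3, 9, 5, 1, 6, 2, 4, 7]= (1 8 2 10 7 6)(4 9)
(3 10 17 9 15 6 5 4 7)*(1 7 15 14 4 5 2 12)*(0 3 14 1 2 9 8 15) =(0 3 10 17 8 15 6 9 1 7 14 4)(2 12) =[3, 7, 12, 10, 0, 5, 9, 14, 15, 1, 17, 11, 2, 13, 4, 6, 16, 8]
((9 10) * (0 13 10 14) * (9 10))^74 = ((0 13 9 14))^74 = (0 9)(13 14)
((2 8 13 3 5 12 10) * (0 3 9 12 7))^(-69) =((0 3 5 7)(2 8 13 9 12 10))^(-69) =(0 7 5 3)(2 9)(8 12)(10 13)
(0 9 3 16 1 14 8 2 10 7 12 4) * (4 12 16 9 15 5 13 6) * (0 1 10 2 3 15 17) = [17, 14, 2, 9, 1, 13, 4, 16, 3, 15, 7, 11, 12, 6, 8, 5, 10, 0] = (0 17)(1 14 8 3 9 15 5 13 6 4)(7 16 10)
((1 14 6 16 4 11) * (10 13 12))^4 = (1 4 6)(10 13 12)(11 16 14)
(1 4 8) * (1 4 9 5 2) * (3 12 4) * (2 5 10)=(1 9 10 2)(3 12 4 8)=[0, 9, 1, 12, 8, 5, 6, 7, 3, 10, 2, 11, 4]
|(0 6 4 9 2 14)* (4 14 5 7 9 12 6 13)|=|(0 13 4 12 6 14)(2 5 7 9)|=12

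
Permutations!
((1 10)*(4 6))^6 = ((1 10)(4 6))^6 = (10)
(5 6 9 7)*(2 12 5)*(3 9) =[0, 1, 12, 9, 4, 6, 3, 2, 8, 7, 10, 11, 5] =(2 12 5 6 3 9 7)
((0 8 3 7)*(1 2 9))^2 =(0 3)(1 9 2)(7 8)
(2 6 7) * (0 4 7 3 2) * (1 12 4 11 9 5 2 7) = (0 11 9 5 2 6 3 7)(1 12 4) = [11, 12, 6, 7, 1, 2, 3, 0, 8, 5, 10, 9, 4]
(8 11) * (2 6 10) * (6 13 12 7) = (2 13 12 7 6 10)(8 11) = [0, 1, 13, 3, 4, 5, 10, 6, 11, 9, 2, 8, 7, 12]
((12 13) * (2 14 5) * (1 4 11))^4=(1 4 11)(2 14 5)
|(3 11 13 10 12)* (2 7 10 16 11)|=15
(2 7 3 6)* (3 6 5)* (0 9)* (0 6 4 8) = [9, 1, 7, 5, 8, 3, 2, 4, 0, 6] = (0 9 6 2 7 4 8)(3 5)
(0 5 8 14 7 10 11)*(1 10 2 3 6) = (0 5 8 14 7 2 3 6 1 10 11) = [5, 10, 3, 6, 4, 8, 1, 2, 14, 9, 11, 0, 12, 13, 7]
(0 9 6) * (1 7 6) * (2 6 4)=(0 9 1 7 4 2 6)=[9, 7, 6, 3, 2, 5, 0, 4, 8, 1]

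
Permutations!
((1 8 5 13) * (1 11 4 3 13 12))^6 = (1 5)(3 11)(4 13)(8 12)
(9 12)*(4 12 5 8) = (4 12 9 5 8) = [0, 1, 2, 3, 12, 8, 6, 7, 4, 5, 10, 11, 9]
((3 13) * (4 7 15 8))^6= (4 15)(7 8)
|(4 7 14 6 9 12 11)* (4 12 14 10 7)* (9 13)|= 4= |(6 13 9 14)(7 10)(11 12)|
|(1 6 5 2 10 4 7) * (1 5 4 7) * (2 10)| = 3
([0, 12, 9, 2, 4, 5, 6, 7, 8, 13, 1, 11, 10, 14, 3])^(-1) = [0, 10, 3, 14, 4, 5, 6, 7, 8, 2, 12, 11, 1, 9, 13]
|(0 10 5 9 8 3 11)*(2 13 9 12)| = 10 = |(0 10 5 12 2 13 9 8 3 11)|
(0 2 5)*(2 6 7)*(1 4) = (0 6 7 2 5)(1 4) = [6, 4, 5, 3, 1, 0, 7, 2]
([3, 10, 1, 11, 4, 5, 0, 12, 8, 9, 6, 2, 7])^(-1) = [6, 2, 11, 0, 4, 5, 10, 12, 8, 9, 1, 3, 7]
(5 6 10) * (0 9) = (0 9)(5 6 10) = [9, 1, 2, 3, 4, 6, 10, 7, 8, 0, 5]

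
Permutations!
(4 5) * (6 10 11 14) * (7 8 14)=[0, 1, 2, 3, 5, 4, 10, 8, 14, 9, 11, 7, 12, 13, 6]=(4 5)(6 10 11 7 8 14)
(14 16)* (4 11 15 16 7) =(4 11 15 16 14 7) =[0, 1, 2, 3, 11, 5, 6, 4, 8, 9, 10, 15, 12, 13, 7, 16, 14]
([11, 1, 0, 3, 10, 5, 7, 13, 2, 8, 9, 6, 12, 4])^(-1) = [2, 1, 8, 3, 13, 5, 11, 6, 9, 10, 4, 0, 12, 7]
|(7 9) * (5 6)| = |(5 6)(7 9)| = 2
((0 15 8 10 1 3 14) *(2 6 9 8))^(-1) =(0 14 3 1 10 8 9 6 2 15)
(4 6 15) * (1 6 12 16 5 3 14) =(1 6 15 4 12 16 5 3 14) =[0, 6, 2, 14, 12, 3, 15, 7, 8, 9, 10, 11, 16, 13, 1, 4, 5]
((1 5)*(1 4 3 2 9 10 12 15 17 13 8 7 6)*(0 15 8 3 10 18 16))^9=((0 15 17 13 3 2 9 18 16)(1 5 4 10 12 8 7 6))^9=(18)(1 5 4 10 12 8 7 6)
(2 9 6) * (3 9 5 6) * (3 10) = (2 5 6)(3 9 10) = [0, 1, 5, 9, 4, 6, 2, 7, 8, 10, 3]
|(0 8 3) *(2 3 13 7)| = 6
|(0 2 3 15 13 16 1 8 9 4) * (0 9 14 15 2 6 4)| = |(0 6 4 9)(1 8 14 15 13 16)(2 3)| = 12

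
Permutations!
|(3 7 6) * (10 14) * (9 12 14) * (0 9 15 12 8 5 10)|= |(0 9 8 5 10 15 12 14)(3 7 6)|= 24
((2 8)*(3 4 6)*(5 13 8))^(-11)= (2 5 13 8)(3 4 6)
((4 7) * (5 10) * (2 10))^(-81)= ((2 10 5)(4 7))^(-81)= (10)(4 7)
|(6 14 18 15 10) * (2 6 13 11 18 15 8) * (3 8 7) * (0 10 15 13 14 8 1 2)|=|(0 10 14 13 11 18 7 3 1 2 6 8)|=12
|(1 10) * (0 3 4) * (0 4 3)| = 2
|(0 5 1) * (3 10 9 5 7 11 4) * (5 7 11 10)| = |(0 11 4 3 5 1)(7 10 9)| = 6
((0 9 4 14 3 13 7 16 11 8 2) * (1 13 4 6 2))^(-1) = (0 2 6 9)(1 8 11 16 7 13)(3 14 4)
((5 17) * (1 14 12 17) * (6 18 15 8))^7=(1 12 5 14 17)(6 8 15 18)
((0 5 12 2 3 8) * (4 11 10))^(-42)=((0 5 12 2 3 8)(4 11 10))^(-42)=(12)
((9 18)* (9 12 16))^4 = (18) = ((9 18 12 16))^4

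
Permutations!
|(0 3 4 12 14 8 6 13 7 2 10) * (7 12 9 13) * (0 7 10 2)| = 11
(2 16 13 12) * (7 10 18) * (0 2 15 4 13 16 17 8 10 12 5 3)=(0 2 17 8 10 18 7 12 15 4 13 5 3)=[2, 1, 17, 0, 13, 3, 6, 12, 10, 9, 18, 11, 15, 5, 14, 4, 16, 8, 7]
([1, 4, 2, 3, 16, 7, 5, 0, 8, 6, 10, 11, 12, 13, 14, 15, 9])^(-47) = [1, 4, 2, 3, 16, 7, 5, 0, 8, 6, 10, 11, 12, 13, 14, 15, 9]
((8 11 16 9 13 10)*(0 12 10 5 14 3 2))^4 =(0 11 5)(2 8 13)(3 10 9)(12 16 14)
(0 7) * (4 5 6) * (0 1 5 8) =(0 7 1 5 6 4 8) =[7, 5, 2, 3, 8, 6, 4, 1, 0]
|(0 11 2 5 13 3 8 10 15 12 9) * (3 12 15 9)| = 10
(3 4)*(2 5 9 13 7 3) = (2 5 9 13 7 3 4) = [0, 1, 5, 4, 2, 9, 6, 3, 8, 13, 10, 11, 12, 7]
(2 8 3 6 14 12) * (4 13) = [0, 1, 8, 6, 13, 5, 14, 7, 3, 9, 10, 11, 2, 4, 12] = (2 8 3 6 14 12)(4 13)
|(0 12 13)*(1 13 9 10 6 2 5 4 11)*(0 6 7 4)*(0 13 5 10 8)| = 36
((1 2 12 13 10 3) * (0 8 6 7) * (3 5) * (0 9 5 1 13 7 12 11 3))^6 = (13)(0 5 9 7 12 6 8)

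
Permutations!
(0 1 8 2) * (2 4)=(0 1 8 4 2)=[1, 8, 0, 3, 2, 5, 6, 7, 4]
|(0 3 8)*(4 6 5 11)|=|(0 3 8)(4 6 5 11)|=12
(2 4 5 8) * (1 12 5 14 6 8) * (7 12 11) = (1 11 7 12 5)(2 4 14 6 8) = [0, 11, 4, 3, 14, 1, 8, 12, 2, 9, 10, 7, 5, 13, 6]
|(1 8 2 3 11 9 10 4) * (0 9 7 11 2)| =6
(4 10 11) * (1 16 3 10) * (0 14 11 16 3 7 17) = (0 14 11 4 1 3 10 16 7 17) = [14, 3, 2, 10, 1, 5, 6, 17, 8, 9, 16, 4, 12, 13, 11, 15, 7, 0]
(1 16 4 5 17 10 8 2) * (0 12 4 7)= (0 12 4 5 17 10 8 2 1 16 7)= [12, 16, 1, 3, 5, 17, 6, 0, 2, 9, 8, 11, 4, 13, 14, 15, 7, 10]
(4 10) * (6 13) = [0, 1, 2, 3, 10, 5, 13, 7, 8, 9, 4, 11, 12, 6] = (4 10)(6 13)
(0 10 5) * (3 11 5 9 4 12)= (0 10 9 4 12 3 11 5)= [10, 1, 2, 11, 12, 0, 6, 7, 8, 4, 9, 5, 3]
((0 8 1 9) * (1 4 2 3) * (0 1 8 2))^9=((0 2 3 8 4)(1 9))^9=(0 4 8 3 2)(1 9)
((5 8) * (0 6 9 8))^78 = ((0 6 9 8 5))^78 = (0 8 6 5 9)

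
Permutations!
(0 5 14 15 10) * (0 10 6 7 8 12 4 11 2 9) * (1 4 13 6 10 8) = (0 5 14 15 10 8 12 13 6 7 1 4 11 2 9) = [5, 4, 9, 3, 11, 14, 7, 1, 12, 0, 8, 2, 13, 6, 15, 10]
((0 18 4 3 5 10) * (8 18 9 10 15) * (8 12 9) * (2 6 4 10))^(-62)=((0 8 18 10)(2 6 4 3 5 15 12 9))^(-62)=(0 18)(2 4 5 12)(3 15 9 6)(8 10)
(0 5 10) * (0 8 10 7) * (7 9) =[5, 1, 2, 3, 4, 9, 6, 0, 10, 7, 8] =(0 5 9 7)(8 10)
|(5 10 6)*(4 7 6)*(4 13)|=6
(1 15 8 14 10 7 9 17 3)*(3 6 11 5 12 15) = (1 3)(5 12 15 8 14 10 7 9 17 6 11) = [0, 3, 2, 1, 4, 12, 11, 9, 14, 17, 7, 5, 15, 13, 10, 8, 16, 6]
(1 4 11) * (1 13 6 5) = (1 4 11 13 6 5) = [0, 4, 2, 3, 11, 1, 5, 7, 8, 9, 10, 13, 12, 6]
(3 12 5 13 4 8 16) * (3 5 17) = (3 12 17)(4 8 16 5 13) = [0, 1, 2, 12, 8, 13, 6, 7, 16, 9, 10, 11, 17, 4, 14, 15, 5, 3]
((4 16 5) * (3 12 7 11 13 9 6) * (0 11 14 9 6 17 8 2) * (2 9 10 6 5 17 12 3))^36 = (0 17 10 5 12)(2 16 14 13 9)(4 7 11 8 6)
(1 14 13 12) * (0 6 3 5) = [6, 14, 2, 5, 4, 0, 3, 7, 8, 9, 10, 11, 1, 12, 13] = (0 6 3 5)(1 14 13 12)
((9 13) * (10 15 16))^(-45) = ((9 13)(10 15 16))^(-45) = (16)(9 13)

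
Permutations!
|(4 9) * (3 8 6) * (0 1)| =6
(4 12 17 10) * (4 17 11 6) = (4 12 11 6)(10 17) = [0, 1, 2, 3, 12, 5, 4, 7, 8, 9, 17, 6, 11, 13, 14, 15, 16, 10]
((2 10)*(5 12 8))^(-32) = (5 12 8)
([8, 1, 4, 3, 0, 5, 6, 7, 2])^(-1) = (0 4 2 8)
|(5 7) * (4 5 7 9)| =3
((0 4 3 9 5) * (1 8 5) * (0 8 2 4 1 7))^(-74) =((0 1 2 4 3 9 7)(5 8))^(-74) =(0 4 7 2 9 1 3)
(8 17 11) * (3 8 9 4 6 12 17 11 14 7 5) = (3 8 11 9 4 6 12 17 14 7 5) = [0, 1, 2, 8, 6, 3, 12, 5, 11, 4, 10, 9, 17, 13, 7, 15, 16, 14]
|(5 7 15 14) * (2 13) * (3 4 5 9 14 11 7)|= 6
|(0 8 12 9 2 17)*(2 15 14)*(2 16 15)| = 6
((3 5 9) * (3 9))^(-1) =(9)(3 5)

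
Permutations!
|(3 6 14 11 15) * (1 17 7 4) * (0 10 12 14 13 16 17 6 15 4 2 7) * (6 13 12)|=22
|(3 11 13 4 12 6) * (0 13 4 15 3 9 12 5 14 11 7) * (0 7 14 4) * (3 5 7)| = 9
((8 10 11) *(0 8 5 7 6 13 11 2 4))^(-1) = (0 4 2 10 8)(5 11 13 6 7)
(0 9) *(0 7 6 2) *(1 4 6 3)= [9, 4, 0, 1, 6, 5, 2, 3, 8, 7]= (0 9 7 3 1 4 6 2)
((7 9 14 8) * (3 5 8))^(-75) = ((3 5 8 7 9 14))^(-75) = (3 7)(5 9)(8 14)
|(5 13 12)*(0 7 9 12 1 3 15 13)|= |(0 7 9 12 5)(1 3 15 13)|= 20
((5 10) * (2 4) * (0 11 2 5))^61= ((0 11 2 4 5 10))^61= (0 11 2 4 5 10)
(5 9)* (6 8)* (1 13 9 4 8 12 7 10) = (1 13 9 5 4 8 6 12 7 10) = [0, 13, 2, 3, 8, 4, 12, 10, 6, 5, 1, 11, 7, 9]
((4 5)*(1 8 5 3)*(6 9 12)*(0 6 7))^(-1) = (0 7 12 9 6)(1 3 4 5 8)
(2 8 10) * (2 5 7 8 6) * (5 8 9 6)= [0, 1, 5, 3, 4, 7, 2, 9, 10, 6, 8]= (2 5 7 9 6)(8 10)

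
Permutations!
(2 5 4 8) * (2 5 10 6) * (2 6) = [0, 1, 10, 3, 8, 4, 6, 7, 5, 9, 2] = (2 10)(4 8 5)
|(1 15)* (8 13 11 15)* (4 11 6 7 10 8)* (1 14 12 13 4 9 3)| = |(1 9 3)(4 11 15 14 12 13 6 7 10 8)| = 30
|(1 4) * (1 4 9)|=2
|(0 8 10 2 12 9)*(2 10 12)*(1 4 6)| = |(0 8 12 9)(1 4 6)| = 12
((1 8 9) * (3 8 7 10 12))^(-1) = (1 9 8 3 12 10 7)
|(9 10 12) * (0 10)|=4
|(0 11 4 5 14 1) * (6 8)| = |(0 11 4 5 14 1)(6 8)| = 6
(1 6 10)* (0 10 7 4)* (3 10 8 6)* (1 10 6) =(10)(0 8 1 3 6 7 4) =[8, 3, 2, 6, 0, 5, 7, 4, 1, 9, 10]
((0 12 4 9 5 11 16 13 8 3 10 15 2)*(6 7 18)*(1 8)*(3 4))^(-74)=(0 15 3)(1 16 5 4)(2 10 12)(6 7 18)(8 13 11 9)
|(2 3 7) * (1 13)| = 6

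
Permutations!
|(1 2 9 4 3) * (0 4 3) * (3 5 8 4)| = 8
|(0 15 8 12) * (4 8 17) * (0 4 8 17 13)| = 12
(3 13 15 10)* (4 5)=(3 13 15 10)(4 5)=[0, 1, 2, 13, 5, 4, 6, 7, 8, 9, 3, 11, 12, 15, 14, 10]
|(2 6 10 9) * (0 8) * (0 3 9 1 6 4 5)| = 21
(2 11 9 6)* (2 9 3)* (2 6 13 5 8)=[0, 1, 11, 6, 4, 8, 9, 7, 2, 13, 10, 3, 12, 5]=(2 11 3 6 9 13 5 8)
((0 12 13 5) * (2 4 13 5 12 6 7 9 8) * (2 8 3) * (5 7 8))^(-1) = ((0 6 8 5)(2 4 13 12 7 9 3))^(-1) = (0 5 8 6)(2 3 9 7 12 13 4)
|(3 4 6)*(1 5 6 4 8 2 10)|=7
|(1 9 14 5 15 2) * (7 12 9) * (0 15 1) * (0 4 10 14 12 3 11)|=22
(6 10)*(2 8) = (2 8)(6 10) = [0, 1, 8, 3, 4, 5, 10, 7, 2, 9, 6]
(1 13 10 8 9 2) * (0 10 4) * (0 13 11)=(0 10 8 9 2 1 11)(4 13)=[10, 11, 1, 3, 13, 5, 6, 7, 9, 2, 8, 0, 12, 4]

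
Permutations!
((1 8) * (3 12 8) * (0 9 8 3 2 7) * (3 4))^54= ((0 9 8 1 2 7)(3 12 4))^54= (12)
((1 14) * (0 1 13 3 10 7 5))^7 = ((0 1 14 13 3 10 7 5))^7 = (0 5 7 10 3 13 14 1)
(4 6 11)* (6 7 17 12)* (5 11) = [0, 1, 2, 3, 7, 11, 5, 17, 8, 9, 10, 4, 6, 13, 14, 15, 16, 12] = (4 7 17 12 6 5 11)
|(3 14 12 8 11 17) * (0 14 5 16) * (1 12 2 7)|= |(0 14 2 7 1 12 8 11 17 3 5 16)|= 12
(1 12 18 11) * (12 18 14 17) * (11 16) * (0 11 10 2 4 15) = [11, 18, 4, 3, 15, 5, 6, 7, 8, 9, 2, 1, 14, 13, 17, 0, 10, 12, 16] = (0 11 1 18 16 10 2 4 15)(12 14 17)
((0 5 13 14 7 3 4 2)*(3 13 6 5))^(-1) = (0 2 4 3)(5 6)(7 14 13) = ((0 3 4 2)(5 6)(7 13 14))^(-1)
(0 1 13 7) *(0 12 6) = (0 1 13 7 12 6) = [1, 13, 2, 3, 4, 5, 0, 12, 8, 9, 10, 11, 6, 7]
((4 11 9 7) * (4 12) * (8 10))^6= ((4 11 9 7 12)(8 10))^6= (4 11 9 7 12)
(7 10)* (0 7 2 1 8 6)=(0 7 10 2 1 8 6)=[7, 8, 1, 3, 4, 5, 0, 10, 6, 9, 2]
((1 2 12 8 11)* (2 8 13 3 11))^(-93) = ((1 8 2 12 13 3 11))^(-93) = (1 3 12 8 11 13 2)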